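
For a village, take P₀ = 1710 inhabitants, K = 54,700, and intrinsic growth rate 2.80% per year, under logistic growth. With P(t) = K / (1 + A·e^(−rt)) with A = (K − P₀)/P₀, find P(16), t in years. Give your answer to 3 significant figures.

≈ 2,630 inhabitants

A = (54700 − 1710)/1710 = 30.9883
P(16) = 54700 / (1 + 30.9883·e^(−0.028·16)) = 54700 / (1 + 30.9883·0.638905)
= 54700 / 20.79857 ≈ 2629.99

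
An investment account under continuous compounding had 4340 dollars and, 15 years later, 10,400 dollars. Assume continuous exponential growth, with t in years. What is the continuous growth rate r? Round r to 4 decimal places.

10400 = 4340 · e^(r·15)
e^(15r) = 10400/4340 = 2.39631
r = ln(2.39631) / 15 = 0.87393 / 15

r ≈ 0.0583 per year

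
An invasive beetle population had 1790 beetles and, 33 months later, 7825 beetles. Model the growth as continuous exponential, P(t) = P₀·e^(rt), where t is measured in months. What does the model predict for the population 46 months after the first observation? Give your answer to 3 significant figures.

≈ 14,000 beetles

r = ln(7825/1790) / 33 ≈ 0.0447 per month
P(46) = 1790 · e^(0.0447·46) = 1790 · 7.8163 ≈ 13991.18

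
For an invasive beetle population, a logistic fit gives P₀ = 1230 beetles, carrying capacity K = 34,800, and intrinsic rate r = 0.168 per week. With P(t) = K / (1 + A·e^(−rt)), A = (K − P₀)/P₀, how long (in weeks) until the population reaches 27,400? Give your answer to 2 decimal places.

A = (34800 − 1230)/1230 = 27.29268
27400 = 34800/(1 + 27.29268·e^(−0.168t)) → 1 + 27.29268·e^(−0.168t) = 1.27007
e^(−0.168t) = 0.009895 → t = ln(101.05669)/0.168 = 4.61568/0.168

t ≈ 27.47 weeks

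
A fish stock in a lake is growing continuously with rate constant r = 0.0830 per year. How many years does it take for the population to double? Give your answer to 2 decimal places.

doubling time ≈ 8.35 years

doubling time = ln(2) / |r| = 0.69315 / 0.083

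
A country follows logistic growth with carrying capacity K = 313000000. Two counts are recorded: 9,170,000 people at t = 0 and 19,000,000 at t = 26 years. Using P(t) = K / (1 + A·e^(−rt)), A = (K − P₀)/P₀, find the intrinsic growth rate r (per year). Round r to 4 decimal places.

r ≈ 0.0293 per year

A = (313000000 − 9170000)/9170000 = 33.13304
19000000 = 313000000/(1 + 33.13304·e^(−r·26)) → e^(−26r) = (16.47368 − 1)/33.13304 = 0.467017
r = −ln(0.467017)/26 = 0.76139/26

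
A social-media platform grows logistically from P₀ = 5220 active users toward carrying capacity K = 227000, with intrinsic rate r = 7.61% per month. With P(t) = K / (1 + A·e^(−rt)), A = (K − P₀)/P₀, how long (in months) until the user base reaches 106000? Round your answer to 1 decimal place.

t ≈ 47.5 months

A = (227000 − 5220)/5220 = 42.48659
106000 = 227000/(1 + 42.48659·e^(−0.0761t)) → 1 + 42.48659·e^(−0.0761t) = 2.14151
e^(−0.0761t) = 0.026868 → t = ln(37.21966)/0.0761 = 3.61684/0.0761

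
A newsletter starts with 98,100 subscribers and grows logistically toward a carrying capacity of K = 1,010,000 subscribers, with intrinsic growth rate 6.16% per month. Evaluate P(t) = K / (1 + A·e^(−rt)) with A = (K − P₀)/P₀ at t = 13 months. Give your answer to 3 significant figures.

≈ 195,000 subscribers

A = (1010000 − 98100)/98100 = 9.29562
P(13) = 1010000 / (1 + 9.29562·e^(−0.0616·13)) = 1010000 / (1 + 9.29562·0.44897)
= 1010000 / 5.17345 ≈ 195227.57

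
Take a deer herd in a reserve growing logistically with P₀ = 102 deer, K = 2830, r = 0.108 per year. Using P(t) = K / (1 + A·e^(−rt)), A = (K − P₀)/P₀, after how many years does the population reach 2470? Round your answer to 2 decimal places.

A = (2830 − 102)/102 = 26.7451
2470 = 2830/(1 + 26.7451·e^(−0.108t)) → 1 + 26.7451·e^(−0.108t) = 1.14575
e^(−0.108t) = 0.00545 → t = ln(183.50109)/0.108 = 5.21222/0.108

t ≈ 48.26 years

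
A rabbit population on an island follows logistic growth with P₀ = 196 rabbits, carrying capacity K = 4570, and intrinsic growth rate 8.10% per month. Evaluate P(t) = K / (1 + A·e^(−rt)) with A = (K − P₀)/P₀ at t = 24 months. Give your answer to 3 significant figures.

≈ 1,090 rabbits

A = (4570 − 196)/196 = 22.31633
P(24) = 4570 / (1 + 22.31633·e^(−0.081·24)) = 4570 / (1 + 22.31633·0.14313)
= 4570 / 4.19414 ≈ 1089.61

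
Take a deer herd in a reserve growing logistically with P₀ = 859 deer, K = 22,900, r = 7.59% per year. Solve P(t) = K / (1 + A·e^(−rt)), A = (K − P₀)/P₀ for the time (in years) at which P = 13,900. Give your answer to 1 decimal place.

t ≈ 48.5 years

A = (22900 − 859)/859 = 25.65891
13900 = 22900/(1 + 25.65891·e^(−0.0759t)) → 1 + 25.65891·e^(−0.0759t) = 1.64748
e^(−0.0759t) = 0.025234 → t = ln(39.62875)/0.0759 = 3.67955/0.0759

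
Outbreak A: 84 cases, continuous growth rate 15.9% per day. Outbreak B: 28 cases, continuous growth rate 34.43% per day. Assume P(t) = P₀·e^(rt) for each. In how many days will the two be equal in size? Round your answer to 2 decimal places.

84·e^(0.159t) = 28·e^(0.3443t)
84/28 = e^((0.3443 − 0.159)t) → ln(3) = 0.1853·t
t = 1.09861 / 0.1853

t ≈ 5.93 days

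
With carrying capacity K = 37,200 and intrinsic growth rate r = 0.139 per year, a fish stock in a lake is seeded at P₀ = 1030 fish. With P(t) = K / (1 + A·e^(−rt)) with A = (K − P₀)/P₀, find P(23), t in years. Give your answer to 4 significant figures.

A = (37200 − 1030)/1030 = 35.1165
P(23) = 37200 / (1 + 35.1165·e^(−0.139·23)) = 37200 / (1 + 35.1165·0.040885)
= 37200 / 2.43573 ≈ 15272.65

≈ 15,270 fish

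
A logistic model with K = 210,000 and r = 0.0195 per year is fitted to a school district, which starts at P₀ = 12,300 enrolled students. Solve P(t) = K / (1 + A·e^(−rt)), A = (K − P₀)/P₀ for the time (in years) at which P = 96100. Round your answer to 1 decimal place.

A = (210000 − 12300)/12300 = 16.07317
96100 = 210000/(1 + 16.07317·e^(−0.0195t)) → 1 + 16.07317·e^(−0.0195t) = 2.18522
e^(−0.0195t) = 0.073739 → t = ln(13.5613)/0.0195 = 2.60722/0.0195

t ≈ 133.7 years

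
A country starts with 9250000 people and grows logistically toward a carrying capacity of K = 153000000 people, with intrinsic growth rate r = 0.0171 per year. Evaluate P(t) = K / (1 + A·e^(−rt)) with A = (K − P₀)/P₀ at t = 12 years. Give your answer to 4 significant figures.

A = (153000000 − 9250000)/9250000 = 15.54054
P(12) = 153000000 / (1 + 15.54054·e^(−0.0171·12)) = 153000000 / (1 + 15.54054·0.814484)
= 153000000 / 13.65753 ≈ 11202613.04

≈ 11,200,000 people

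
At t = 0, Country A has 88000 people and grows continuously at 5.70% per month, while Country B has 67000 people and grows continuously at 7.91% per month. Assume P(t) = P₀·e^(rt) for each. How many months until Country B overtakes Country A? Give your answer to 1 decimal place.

t ≈ 12.3 months

88000·e^(0.057t) = 67000·e^(0.0791t)
88000/67000 = e^((0.0791 − 0.057)t) → ln(1.31343) = 0.0221·t
t = 0.27264 / 0.0221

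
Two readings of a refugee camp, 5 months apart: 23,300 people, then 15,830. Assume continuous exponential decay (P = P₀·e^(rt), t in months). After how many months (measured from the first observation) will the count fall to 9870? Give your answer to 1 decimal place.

r = ln(15830/23300) / 5 ≈ -0.077309 per month
t = ln(9870/23300) / r = -0.85895 / -0.077309 ≈ 11.111

t ≈ 11.1 months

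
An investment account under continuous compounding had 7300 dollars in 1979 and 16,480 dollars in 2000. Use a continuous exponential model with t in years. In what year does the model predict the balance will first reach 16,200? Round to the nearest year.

r = ln(16480/7300) / 21 = 0.81427/21 ≈ 0.038775 per year
t = ln(16200/7300) / r = 0.79714/0.038775 ≈ 20.56 years after 1979

year 2000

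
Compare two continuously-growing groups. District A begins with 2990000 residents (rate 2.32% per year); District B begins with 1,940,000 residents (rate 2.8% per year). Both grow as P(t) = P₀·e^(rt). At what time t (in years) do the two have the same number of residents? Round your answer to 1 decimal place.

2990000·e^(0.0232t) = 1940000·e^(0.028t)
2990000/1940000 = e^((0.028 − 0.0232)t) → ln(1.54124) = 0.0048·t
t = 0.43259 / 0.0048

t ≈ 90.1 years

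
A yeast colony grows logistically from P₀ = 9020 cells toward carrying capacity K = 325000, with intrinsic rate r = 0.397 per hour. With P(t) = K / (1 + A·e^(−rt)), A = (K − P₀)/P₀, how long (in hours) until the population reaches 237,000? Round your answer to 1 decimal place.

A = (325000 − 9020)/9020 = 35.03104
237000 = 325000/(1 + 35.03104·e^(−0.397t)) → 1 + 35.03104·e^(−0.397t) = 1.37131
e^(−0.397t) = 0.010599 → t = ln(94.34497)/0.397 = 4.54696/0.397

t ≈ 11.5 hours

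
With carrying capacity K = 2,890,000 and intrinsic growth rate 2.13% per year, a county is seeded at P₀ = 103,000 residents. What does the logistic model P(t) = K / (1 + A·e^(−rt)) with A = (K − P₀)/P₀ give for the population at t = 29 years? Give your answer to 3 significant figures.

A = (2890000 − 103000)/103000 = 27.05825
P(29) = 2890000 / (1 + 27.05825·e^(−0.0213·29)) = 2890000 / (1 + 27.05825·0.539183)
= 2890000 / 15.58935 ≈ 185382.93

≈ 185,000 residents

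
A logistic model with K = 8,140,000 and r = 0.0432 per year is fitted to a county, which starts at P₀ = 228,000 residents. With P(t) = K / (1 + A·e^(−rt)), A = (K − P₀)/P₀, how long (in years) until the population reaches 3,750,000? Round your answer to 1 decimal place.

t ≈ 78.5 years

A = (8140000 − 228000)/228000 = 34.70175
3750000 = 8140000/(1 + 34.70175·e^(−0.0432t)) → 1 + 34.70175·e^(−0.0432t) = 2.17067
e^(−0.0432t) = 0.033735 → t = ln(29.64273)/0.0432 = 3.38922/0.0432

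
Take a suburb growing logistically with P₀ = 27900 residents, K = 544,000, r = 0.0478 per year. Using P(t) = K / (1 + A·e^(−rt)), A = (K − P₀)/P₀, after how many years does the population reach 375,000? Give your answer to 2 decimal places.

t ≈ 77.71 years

A = (544000 − 27900)/27900 = 18.49821
375000 = 544000/(1 + 18.49821·e^(−0.0478t)) → 1 + 18.49821·e^(−0.0478t) = 1.45067
e^(−0.0478t) = 0.024363 → t = ln(41.04632)/0.0478 = 3.7147/0.0478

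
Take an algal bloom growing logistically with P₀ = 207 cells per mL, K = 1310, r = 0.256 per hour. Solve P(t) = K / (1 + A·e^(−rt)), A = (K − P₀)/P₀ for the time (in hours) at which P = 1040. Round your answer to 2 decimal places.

t ≈ 11.80 hours

A = (1310 − 207)/207 = 5.3285
1040 = 1310/(1 + 5.3285·e^(−0.256t)) → 1 + 5.3285·e^(−0.256t) = 1.25962
e^(−0.256t) = 0.048722 → t = ln(20.5246)/0.256 = 3.02162/0.256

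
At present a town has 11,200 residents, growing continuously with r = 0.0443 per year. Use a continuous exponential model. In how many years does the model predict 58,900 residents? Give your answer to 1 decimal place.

t ≈ 37.5 years

58900 = 11200 · e^(0.0443·t)
t = ln(58900/11200) / 0.0443 = ln(5.25893) / 0.0443 = 1.65993 / 0.0443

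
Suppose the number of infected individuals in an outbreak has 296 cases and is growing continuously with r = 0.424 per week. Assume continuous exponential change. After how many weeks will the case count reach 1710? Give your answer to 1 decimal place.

t ≈ 4.1 weeks

1710 = 296 · e^(0.424·t)
t = ln(1710/296) / 0.424 = ln(5.77703) / 0.424 = 1.75389 / 0.424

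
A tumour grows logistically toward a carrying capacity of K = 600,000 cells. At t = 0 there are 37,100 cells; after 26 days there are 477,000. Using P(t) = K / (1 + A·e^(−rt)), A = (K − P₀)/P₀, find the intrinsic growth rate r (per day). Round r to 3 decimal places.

A = (600000 − 37100)/37100 = 15.17251
477000 = 600000/(1 + 15.17251·e^(−r·26)) → e^(−26r) = (1.25786 − 1)/15.17251 = 0.016995
r = −ln(0.016995)/26 = 4.07482/26

r ≈ 0.157 per day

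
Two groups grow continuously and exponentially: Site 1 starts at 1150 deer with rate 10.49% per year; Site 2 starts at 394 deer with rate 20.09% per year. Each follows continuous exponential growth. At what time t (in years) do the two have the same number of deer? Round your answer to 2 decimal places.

t ≈ 11.16 years

1150·e^(0.1049t) = 394·e^(0.2009t)
1150/394 = e^((0.2009 − 0.1049)t) → ln(2.91878) = 0.096·t
t = 1.07117 / 0.096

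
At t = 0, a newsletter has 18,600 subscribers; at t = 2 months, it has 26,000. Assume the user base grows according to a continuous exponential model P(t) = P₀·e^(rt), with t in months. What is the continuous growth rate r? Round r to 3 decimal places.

r ≈ 0.167 per month

26000 = 18600 · e^(r·2)
e^(2r) = 26000/18600 = 1.39785
r = ln(1.39785) / 2 = 0.33493 / 2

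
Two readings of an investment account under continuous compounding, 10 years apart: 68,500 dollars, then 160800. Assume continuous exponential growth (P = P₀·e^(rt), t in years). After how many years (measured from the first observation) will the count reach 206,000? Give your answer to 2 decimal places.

t ≈ 12.90 years

r = ln(160800/68500) / 10 ≈ 0.085333 per year
t = ln(206000/68500) / r = 1.10104 / 0.085333 ≈ 12.903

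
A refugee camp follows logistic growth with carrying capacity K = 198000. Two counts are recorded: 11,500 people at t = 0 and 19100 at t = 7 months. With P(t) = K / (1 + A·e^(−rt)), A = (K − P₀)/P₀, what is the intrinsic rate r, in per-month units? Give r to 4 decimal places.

r ≈ 0.0784 per month

A = (198000 − 11500)/11500 = 16.21739
19100 = 198000/(1 + 16.21739·e^(−r·7)) → e^(−7r) = (10.36649 − 1)/16.21739 = 0.577558
r = −ln(0.577558)/7 = 0.54895/7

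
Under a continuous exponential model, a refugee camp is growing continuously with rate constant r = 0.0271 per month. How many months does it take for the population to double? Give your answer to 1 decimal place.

doubling time ≈ 25.6 months

doubling time = ln(2) / |r| = 0.69315 / 0.0271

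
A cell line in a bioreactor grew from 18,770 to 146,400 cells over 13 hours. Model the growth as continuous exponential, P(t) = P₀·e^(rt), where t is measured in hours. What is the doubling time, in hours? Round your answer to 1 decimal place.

r = ln(146400/18770) / 13 = ln(7.79968) / 13 ≈ 0.158006 per hour
doubling time = ln 2 / |r| = 0.69315 / 0.158006

doubling time ≈ 4.4 hours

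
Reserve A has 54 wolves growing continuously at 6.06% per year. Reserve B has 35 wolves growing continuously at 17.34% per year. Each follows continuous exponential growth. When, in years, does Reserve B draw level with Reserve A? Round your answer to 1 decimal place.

54·e^(0.0606t) = 35·e^(0.1734t)
54/35 = e^((0.1734 − 0.0606)t) → ln(1.54286) = 0.1128·t
t = 0.43364 / 0.1128

t ≈ 3.8 years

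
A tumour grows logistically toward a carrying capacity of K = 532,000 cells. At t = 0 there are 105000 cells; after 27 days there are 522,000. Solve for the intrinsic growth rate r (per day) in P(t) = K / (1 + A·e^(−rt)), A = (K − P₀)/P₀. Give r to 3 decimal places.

A = (532000 − 105000)/105000 = 4.06667
522000 = 532000/(1 + 4.06667·e^(−r·27)) → e^(−27r) = (1.01916 − 1)/4.06667 = 0.004711
r = −ln(0.004711)/27 = 5.35791/27

r ≈ 0.198 per day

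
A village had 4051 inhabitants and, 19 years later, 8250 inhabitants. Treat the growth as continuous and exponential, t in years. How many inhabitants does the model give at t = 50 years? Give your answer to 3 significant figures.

r = ln(8250/4051) / 19 ≈ 0.037434 per year
P(50) = 4051 · e^(0.037434·50) = 4051 · 6.49939 ≈ 26329.05

≈ 26,300 inhabitants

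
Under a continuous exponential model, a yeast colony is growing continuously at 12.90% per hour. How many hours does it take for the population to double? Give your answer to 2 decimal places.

doubling time = ln(2) / |r| = 0.69315 / 0.129

doubling time ≈ 5.37 hours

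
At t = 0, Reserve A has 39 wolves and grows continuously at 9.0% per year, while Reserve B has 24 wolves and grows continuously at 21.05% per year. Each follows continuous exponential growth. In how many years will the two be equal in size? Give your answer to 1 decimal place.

39·e^(0.09t) = 24·e^(0.2105t)
39/24 = e^((0.2105 − 0.09)t) → ln(1.625) = 0.1205·t
t = 0.48551 / 0.1205

t ≈ 4.0 years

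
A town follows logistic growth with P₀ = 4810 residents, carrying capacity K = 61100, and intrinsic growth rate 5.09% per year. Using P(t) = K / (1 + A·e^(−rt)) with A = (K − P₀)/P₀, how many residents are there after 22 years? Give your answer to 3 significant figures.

≈ 12,700 residents

A = (61100 − 4810)/4810 = 11.7027
P(22) = 61100 / (1 + 11.7027·e^(−0.0509·22)) = 61100 / (1 + 11.7027·0.326345)
= 61100 / 4.81912 ≈ 12678.67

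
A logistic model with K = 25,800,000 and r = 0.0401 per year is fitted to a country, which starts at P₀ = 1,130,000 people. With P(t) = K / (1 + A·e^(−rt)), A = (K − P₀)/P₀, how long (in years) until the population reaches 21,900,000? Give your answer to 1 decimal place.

t ≈ 119.9 years

A = (25800000 − 1130000)/1130000 = 21.83186
21900000 = 25800000/(1 + 21.83186·e^(−0.0401t)) → 1 + 21.83186·e^(−0.0401t) = 1.17808
e^(−0.0401t) = 0.008157 → t = ln(122.59428)/0.0401 = 4.80888/0.0401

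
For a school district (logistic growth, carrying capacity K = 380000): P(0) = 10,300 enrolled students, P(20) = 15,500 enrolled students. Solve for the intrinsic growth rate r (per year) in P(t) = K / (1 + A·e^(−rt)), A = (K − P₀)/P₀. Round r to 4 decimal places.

r ≈ 0.0211 per year

A = (380000 − 10300)/10300 = 35.8932
15500 = 380000/(1 + 35.8932·e^(−r·20)) → e^(−20r) = (24.51613 − 1)/35.8932 = 0.655169
r = −ln(0.655169)/20 = 0.42286/20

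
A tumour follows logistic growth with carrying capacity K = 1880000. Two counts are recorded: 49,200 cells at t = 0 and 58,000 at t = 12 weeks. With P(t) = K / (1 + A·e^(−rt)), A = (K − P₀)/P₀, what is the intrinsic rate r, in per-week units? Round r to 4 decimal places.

r ≈ 0.0141 per week

A = (1880000 − 49200)/49200 = 37.21138
58000 = 1880000/(1 + 37.21138·e^(−r·12)) → e^(−12r) = (32.41379 − 1)/37.21138 = 0.844199
r = −ln(0.844199)/12 = 0.16937/12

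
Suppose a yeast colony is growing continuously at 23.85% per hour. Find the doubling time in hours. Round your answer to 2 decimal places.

doubling time ≈ 2.91 hours

doubling time = ln(2) / |r| = 0.69315 / 0.2385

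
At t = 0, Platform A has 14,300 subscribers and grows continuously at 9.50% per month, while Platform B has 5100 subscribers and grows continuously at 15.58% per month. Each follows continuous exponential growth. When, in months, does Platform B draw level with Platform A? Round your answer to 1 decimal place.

14300·e^(0.095t) = 5100·e^(0.1558t)
14300/5100 = e^((0.1558 − 0.095)t) → ln(2.80392) = 0.0608·t
t = 1.03102 / 0.0608

t ≈ 17.0 months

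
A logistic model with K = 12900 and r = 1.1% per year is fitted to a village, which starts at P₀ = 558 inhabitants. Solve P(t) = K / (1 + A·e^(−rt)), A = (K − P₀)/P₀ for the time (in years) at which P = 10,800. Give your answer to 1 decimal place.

t ≈ 430.4 years

A = (12900 − 558)/558 = 22.11828
10800 = 12900/(1 + 22.11828·e^(−0.011t)) → 1 + 22.11828·e^(−0.011t) = 1.19444
e^(−0.011t) = 0.008791 → t = ln(113.75115)/0.011 = 4.73401/0.011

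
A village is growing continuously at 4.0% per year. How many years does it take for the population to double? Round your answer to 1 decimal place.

doubling time = ln(2) / |r| = 0.69315 / 0.04

doubling time ≈ 17.3 years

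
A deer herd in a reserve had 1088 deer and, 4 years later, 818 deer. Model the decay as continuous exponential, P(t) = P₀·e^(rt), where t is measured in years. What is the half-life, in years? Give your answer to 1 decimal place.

r = ln(818/1088) / 4 = ln(0.75184) / 4 ≈ -0.071309 per year
half-life = ln 2 / |r| = 0.69315 / 0.071309

half-life ≈ 9.7 years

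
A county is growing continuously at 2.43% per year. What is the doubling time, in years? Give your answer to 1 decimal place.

doubling time ≈ 28.5 years

doubling time = ln(2) / |r| = 0.69315 / 0.0243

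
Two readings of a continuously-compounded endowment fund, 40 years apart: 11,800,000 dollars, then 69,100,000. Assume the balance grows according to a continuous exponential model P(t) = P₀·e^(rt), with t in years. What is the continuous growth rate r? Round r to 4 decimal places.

r ≈ 0.0442 per year

69100000 = 11800000 · e^(r·40)
e^(40r) = 69100000/11800000 = 5.85593
r = ln(5.85593) / 40 = 1.76746 / 40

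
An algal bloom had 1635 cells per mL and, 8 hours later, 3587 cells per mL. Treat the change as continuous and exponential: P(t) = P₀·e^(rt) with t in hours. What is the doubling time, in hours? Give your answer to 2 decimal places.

r = ln(3587/1635) / 8 = ln(2.19388) / 8 ≈ 0.098209 per hour
doubling time = ln 2 / |r| = 0.69315 / 0.098209

doubling time ≈ 7.06 hours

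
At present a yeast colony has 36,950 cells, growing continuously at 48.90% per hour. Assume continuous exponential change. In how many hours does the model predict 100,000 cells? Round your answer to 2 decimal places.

t ≈ 2.04 hours

100000 = 36950 · e^(0.489·t)
t = ln(100000/36950) / 0.489 = ln(2.70636) / 0.489 = 0.9956 / 0.489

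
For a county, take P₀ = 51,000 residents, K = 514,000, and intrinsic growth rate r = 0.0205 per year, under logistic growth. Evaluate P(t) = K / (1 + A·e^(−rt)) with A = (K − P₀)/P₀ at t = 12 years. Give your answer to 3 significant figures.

≈ 63,500 residents

A = (514000 − 51000)/51000 = 9.07843
P(12) = 514000 / (1 + 9.07843·e^(−0.0205·12)) = 514000 / (1 + 9.07843·0.781922)
= 514000 / 8.09863 ≈ 63467.55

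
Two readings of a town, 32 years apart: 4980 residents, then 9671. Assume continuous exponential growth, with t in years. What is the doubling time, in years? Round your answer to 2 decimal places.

r = ln(9671/4980) / 32 = ln(1.94197) / 32 ≈ 0.020741 per year
doubling time = ln 2 / |r| = 0.69315 / 0.020741

doubling time ≈ 33.42 years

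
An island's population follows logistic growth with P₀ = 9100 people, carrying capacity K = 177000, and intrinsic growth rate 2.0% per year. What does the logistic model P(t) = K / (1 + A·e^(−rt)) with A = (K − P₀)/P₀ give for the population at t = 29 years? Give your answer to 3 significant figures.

≈ 15,600 people

A = (177000 − 9100)/9100 = 18.45055
P(29) = 177000 / (1 + 18.45055·e^(−0.02·29)) = 177000 / (1 + 18.45055·0.559898)
= 177000 / 11.33043 ≈ 15621.65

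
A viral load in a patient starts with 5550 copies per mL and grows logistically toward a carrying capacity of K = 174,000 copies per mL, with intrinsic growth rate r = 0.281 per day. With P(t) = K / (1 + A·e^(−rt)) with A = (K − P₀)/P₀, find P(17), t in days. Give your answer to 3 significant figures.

≈ 139,000 copies per mL

A = (174000 − 5550)/5550 = 30.35135
P(17) = 174000 / (1 + 30.35135·e^(−0.281·17)) = 174000 / (1 + 30.35135·0.008421)
= 174000 / 1.2556 ≈ 138579.66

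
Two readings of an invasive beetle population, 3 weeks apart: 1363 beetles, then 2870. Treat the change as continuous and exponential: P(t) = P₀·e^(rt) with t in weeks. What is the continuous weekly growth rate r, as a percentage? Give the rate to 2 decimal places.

r ≈ 24.82% per week

2870 = 1363 · e^(r·3)
e^(3r) = 2870/1363 = 2.10565
r = ln(2.10565) / 3 = 0.74462 / 3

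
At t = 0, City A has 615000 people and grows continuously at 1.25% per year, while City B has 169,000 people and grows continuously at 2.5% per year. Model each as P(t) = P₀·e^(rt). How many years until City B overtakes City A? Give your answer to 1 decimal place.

t ≈ 103.3 years

615000·e^(0.0125t) = 169000·e^(0.025t)
615000/169000 = e^((0.025 − 0.0125)t) → ln(3.63905) = 0.0125·t
t = 1.29172 / 0.0125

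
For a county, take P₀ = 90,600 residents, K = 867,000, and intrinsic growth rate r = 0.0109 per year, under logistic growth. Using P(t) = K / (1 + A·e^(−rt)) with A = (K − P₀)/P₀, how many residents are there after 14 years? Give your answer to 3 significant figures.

A = (867000 − 90600)/90600 = 8.56954
P(14) = 867000 / (1 + 8.56954·e^(−0.0109·14)) = 867000 / (1 + 8.56954·0.858473)
= 867000 / 8.35672 ≈ 103748.89

≈ 104,000 residents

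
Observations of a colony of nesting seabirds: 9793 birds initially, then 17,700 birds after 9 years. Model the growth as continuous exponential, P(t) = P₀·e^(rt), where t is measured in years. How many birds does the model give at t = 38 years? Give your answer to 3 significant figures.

r = ln(17700/9793) / 9 ≈ 0.065766 per year
P(38) = 9793 · e^(0.065766·38) = 9793 · 12.17178 ≈ 119198.2

≈ 119,000 birds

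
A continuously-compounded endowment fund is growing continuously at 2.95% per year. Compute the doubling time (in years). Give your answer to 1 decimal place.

doubling time = ln(2) / |r| = 0.69315 / 0.0295

doubling time ≈ 23.5 years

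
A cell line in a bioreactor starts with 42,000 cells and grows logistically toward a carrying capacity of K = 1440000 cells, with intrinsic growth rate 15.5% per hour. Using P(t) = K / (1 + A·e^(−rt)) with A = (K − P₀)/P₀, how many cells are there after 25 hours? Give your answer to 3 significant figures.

A = (1440000 − 42000)/42000 = 33.28571
P(25) = 1440000 / (1 + 33.28571·e^(−0.155·25)) = 1440000 / (1 + 33.28571·0.020754)
= 1440000 / 1.69082 ≈ 851656.28

≈ 852,000 cells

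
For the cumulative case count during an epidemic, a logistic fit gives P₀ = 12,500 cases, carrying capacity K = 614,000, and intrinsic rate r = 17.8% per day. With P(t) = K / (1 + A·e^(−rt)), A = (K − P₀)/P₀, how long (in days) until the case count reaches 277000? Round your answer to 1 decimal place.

t ≈ 20.7 days

A = (614000 − 12500)/12500 = 48.12
277000 = 614000/(1 + 48.12·e^(−0.178t)) → 1 + 48.12·e^(−0.178t) = 2.21661
e^(−0.178t) = 0.025283 → t = ln(39.55264)/0.178 = 3.67763/0.178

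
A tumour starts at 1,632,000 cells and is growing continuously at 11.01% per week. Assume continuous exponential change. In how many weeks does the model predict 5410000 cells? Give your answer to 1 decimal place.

5410000 = 1632000 · e^(0.1101·t)
t = ln(5410000/1632000) / 0.1101 = ln(3.31495) / 0.1101 = 1.19844 / 0.1101

t ≈ 10.9 weeks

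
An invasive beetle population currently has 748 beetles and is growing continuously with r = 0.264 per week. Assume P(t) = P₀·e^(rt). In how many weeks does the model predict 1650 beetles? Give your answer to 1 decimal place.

t ≈ 3.0 weeks

1650 = 748 · e^(0.264·t)
t = ln(1650/748) / 0.264 = ln(2.20588) / 0.264 = 0.79113 / 0.264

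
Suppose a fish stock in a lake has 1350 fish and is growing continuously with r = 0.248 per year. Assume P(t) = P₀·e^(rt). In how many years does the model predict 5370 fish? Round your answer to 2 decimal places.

t ≈ 5.57 years

5370 = 1350 · e^(0.248·t)
t = ln(5370/1350) / 0.248 = ln(3.97778) / 0.248 = 1.38072 / 0.248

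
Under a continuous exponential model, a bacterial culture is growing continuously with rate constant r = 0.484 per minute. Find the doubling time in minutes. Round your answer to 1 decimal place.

doubling time = ln(2) / |r| = 0.69315 / 0.484

doubling time ≈ 1.4 minutes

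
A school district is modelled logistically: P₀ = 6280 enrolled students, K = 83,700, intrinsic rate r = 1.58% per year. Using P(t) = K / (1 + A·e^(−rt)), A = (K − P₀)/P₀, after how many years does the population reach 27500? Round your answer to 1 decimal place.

A = (83700 − 6280)/6280 = 12.32803
27500 = 83700/(1 + 12.32803·e^(−0.0158t)) → 1 + 12.32803·e^(−0.0158t) = 3.04364
e^(−0.0158t) = 0.165772 → t = ln(6.0324)/0.0158 = 1.79714/0.0158

t ≈ 113.7 years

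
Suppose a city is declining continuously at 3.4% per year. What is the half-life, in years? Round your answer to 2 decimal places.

half-life = ln(2) / |r| = 0.69315 / 0.034

half-life ≈ 20.39 years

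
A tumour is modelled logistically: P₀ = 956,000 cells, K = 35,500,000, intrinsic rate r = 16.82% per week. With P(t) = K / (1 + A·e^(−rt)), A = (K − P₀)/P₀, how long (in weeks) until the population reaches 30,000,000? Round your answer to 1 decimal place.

A = (35500000 − 956000)/956000 = 36.13389
30000000 = 35500000/(1 + 36.13389·e^(−0.1682t)) → 1 + 36.13389·e^(−0.1682t) = 1.18333
e^(−0.1682t) = 0.005074 → t = ln(197.09395)/0.1682 = 5.28368/0.1682

t ≈ 31.4 weeks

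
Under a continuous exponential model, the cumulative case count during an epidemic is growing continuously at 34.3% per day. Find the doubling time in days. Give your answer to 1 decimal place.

doubling time = ln(2) / |r| = 0.69315 / 0.343

doubling time ≈ 2.0 days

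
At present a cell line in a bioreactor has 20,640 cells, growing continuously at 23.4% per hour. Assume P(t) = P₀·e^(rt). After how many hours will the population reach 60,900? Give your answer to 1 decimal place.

t ≈ 4.6 hours

60900 = 20640 · e^(0.234·t)
t = ln(60900/20640) / 0.234 = ln(2.95058) / 0.234 = 1.082 / 0.234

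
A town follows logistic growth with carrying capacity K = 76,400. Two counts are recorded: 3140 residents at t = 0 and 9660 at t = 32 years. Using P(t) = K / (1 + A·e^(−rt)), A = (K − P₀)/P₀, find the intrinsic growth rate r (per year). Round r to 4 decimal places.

A = (76400 − 3140)/3140 = 23.33121
9660 = 76400/(1 + 23.33121·e^(−r·32)) → e^(−32r) = (7.9089 − 1)/23.33121 = 0.296123
r = −ln(0.296123)/32 = 1.21698/32

r ≈ 0.0380 per year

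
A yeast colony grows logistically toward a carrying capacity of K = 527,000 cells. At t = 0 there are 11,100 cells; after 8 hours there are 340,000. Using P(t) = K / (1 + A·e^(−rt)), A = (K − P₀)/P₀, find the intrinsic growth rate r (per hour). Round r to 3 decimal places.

A = (527000 − 11100)/11100 = 46.47748
340000 = 527000/(1 + 46.47748·e^(−r·8)) → e^(−8r) = (1.55 − 1)/46.47748 = 0.011834
r = −ln(0.011834)/8 = 4.4368/8

r ≈ 0.555 per hour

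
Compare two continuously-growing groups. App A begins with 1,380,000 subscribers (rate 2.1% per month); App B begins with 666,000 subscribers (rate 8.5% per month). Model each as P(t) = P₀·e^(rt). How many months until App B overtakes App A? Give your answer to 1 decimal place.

t ≈ 11.4 months

1380000·e^(0.021t) = 666000·e^(0.085t)
1380000/666000 = e^((0.085 − 0.021)t) → ln(2.07207) = 0.064·t
t = 0.72855 / 0.064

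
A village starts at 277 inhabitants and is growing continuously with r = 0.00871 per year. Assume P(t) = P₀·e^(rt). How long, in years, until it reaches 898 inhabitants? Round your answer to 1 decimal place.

t ≈ 135.0 years

898 = 277 · e^(0.00871·t)
t = ln(898/277) / 0.00871 = ln(3.24188) / 0.00871 = 1.17615 / 0.00871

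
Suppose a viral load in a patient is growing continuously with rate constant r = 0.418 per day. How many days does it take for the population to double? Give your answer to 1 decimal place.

doubling time ≈ 1.7 days

doubling time = ln(2) / |r| = 0.69315 / 0.418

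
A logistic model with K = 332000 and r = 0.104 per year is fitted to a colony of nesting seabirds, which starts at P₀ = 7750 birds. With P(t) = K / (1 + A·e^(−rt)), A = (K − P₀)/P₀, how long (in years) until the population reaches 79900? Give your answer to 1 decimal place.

A = (332000 − 7750)/7750 = 41.83871
79900 = 332000/(1 + 41.83871·e^(−0.104t)) → 1 + 41.83871·e^(−0.104t) = 4.15519
e^(−0.104t) = 0.075413 → t = ln(13.26027)/0.104 = 2.58477/0.104

t ≈ 24.9 years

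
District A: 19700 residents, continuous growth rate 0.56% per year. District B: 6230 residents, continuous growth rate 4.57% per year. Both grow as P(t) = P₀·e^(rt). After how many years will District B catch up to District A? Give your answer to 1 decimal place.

19700·e^(0.0056t) = 6230·e^(0.0457t)
19700/6230 = e^((0.0457 − 0.0056)t) → ln(3.16212) = 0.0401·t
t = 1.15124 / 0.0401

t ≈ 28.7 years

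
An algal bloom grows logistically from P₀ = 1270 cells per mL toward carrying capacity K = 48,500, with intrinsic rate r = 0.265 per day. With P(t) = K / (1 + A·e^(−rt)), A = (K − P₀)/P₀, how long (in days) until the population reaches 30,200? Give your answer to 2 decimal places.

A = (48500 − 1270)/1270 = 37.18898
30200 = 48500/(1 + 37.18898·e^(−0.265t)) → 1 + 37.18898·e^(−0.265t) = 1.60596
e^(−0.265t) = 0.016294 → t = ln(61.37197)/0.265 = 4.11695/0.265

t ≈ 15.54 days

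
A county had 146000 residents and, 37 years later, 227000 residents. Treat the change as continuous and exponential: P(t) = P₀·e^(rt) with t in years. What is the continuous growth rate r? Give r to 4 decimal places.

r ≈ 0.0119 per year

227000 = 146000 · e^(r·37)
e^(37r) = 227000/146000 = 1.55479
r = ln(1.55479) / 37 = 0.44134 / 37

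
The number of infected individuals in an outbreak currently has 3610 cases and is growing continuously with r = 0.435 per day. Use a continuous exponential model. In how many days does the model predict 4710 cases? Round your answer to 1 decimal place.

t ≈ 0.6 days

4710 = 3610 · e^(0.435·t)
t = ln(4710/3610) / 0.435 = ln(1.30471) / 0.435 = 0.26598 / 0.435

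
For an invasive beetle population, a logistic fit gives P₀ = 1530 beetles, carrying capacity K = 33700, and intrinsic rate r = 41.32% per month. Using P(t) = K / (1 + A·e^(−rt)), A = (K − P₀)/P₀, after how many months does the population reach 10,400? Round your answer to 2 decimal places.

A = (33700 − 1530)/1530 = 21.02614
10400 = 33700/(1 + 21.02614·e^(−0.4132t)) → 1 + 21.02614·e^(−0.4132t) = 3.24038
e^(−0.4132t) = 0.106552 → t = ln(9.38506)/0.4132 = 2.23912/0.4132

t ≈ 5.42 months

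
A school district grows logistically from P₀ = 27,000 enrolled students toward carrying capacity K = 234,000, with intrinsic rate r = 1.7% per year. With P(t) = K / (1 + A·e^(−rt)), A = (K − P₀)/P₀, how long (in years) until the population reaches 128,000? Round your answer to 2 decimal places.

A = (234000 − 27000)/27000 = 7.66667
128000 = 234000/(1 + 7.66667·e^(−0.017t)) → 1 + 7.66667·e^(−0.017t) = 1.82812
e^(−0.017t) = 0.108016 → t = ln(9.25786)/0.017 = 2.22547/0.017

t ≈ 130.91 years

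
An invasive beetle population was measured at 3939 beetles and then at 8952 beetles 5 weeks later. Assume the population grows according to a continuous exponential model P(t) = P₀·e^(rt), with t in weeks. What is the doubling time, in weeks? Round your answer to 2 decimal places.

doubling time ≈ 4.22 weeks

r = ln(8952/3939) / 5 = ln(2.27266) / 5 ≈ 0.16419 per week
doubling time = ln 2 / |r| = 0.69315 / 0.16419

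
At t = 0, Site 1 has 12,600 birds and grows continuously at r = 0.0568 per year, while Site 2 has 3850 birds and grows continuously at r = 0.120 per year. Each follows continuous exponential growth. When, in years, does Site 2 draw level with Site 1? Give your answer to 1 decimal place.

t ≈ 18.8 years

12600·e^(0.0568t) = 3850·e^(0.12t)
12600/3850 = e^((0.12 − 0.0568)t) → ln(3.27273) = 0.0632·t
t = 1.18562 / 0.0632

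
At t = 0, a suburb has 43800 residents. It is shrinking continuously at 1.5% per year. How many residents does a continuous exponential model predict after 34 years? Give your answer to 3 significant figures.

≈ 26,300 residents

P(34) = 43800 · e^(-0.015·34) = 43800 · e^(-0.51)
= 43800 · 0.6005 ≈ 26301.71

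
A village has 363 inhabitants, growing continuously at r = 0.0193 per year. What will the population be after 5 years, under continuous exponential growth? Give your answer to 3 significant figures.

P(5) = 363 · e^(0.0193·5) = 363 · e^(0.0965)
= 363 · 1.10131 ≈ 399.78

≈ 400 inhabitants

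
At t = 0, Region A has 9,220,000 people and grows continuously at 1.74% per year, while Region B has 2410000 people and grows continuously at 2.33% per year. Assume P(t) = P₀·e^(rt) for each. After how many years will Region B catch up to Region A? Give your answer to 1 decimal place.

9220000·e^(0.0174t) = 2410000·e^(0.0233t)
9220000/2410000 = e^((0.0233 − 0.0174)t) → ln(3.82573) = 0.0059·t
t = 1.34175 / 0.0059

t ≈ 227.4 years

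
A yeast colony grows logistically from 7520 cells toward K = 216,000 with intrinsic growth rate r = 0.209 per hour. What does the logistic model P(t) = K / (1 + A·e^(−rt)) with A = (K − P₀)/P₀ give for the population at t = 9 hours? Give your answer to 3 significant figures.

≈ 41,300 cells

A = (216000 − 7520)/7520 = 27.7234
P(9) = 216000 / (1 + 27.7234·e^(−0.209·9)) = 216000 / (1 + 27.7234·0.152438)
= 216000 / 5.22609 ≈ 41331.1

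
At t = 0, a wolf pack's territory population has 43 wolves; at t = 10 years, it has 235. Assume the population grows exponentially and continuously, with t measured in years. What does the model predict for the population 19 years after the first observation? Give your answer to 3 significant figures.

≈ 1,080 wolves

r = ln(235/43) / 10 ≈ 0.169839 per year
P(19) = 43 · e^(0.169839·19) = 43 · 25.20222 ≈ 1083.7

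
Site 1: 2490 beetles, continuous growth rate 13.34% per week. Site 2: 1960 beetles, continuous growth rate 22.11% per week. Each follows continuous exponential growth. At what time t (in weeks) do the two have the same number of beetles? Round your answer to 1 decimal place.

t ≈ 2.7 weeks

2490·e^(0.1334t) = 1960·e^(0.2211t)
2490/1960 = e^((0.2211 − 0.1334)t) → ln(1.27041) = 0.0877·t
t = 0.23934 / 0.0877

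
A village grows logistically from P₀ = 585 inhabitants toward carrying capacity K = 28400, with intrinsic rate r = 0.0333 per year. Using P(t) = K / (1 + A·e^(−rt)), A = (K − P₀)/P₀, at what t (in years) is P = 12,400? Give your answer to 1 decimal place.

A = (28400 − 585)/585 = 47.54701
12400 = 28400/(1 + 47.54701·e^(−0.0333t)) → 1 + 47.54701·e^(−0.0333t) = 2.29032
e^(−0.0333t) = 0.027138 → t = ln(36.84893)/0.0333 = 3.60683/0.0333

t ≈ 108.3 years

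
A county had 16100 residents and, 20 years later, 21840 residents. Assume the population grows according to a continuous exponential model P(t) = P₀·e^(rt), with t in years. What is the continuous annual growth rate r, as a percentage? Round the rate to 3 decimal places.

r ≈ 1.525% per year

21840 = 16100 · e^(r·20)
e^(20r) = 21840/16100 = 1.35652
r = ln(1.35652) / 20 = 0.30492 / 20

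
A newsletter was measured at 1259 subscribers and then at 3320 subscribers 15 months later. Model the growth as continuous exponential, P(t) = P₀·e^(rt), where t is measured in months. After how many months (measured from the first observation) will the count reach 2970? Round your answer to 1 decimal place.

t ≈ 13.3 months

r = ln(3320/1259) / 15 ≈ 0.064643 per month
t = ln(2970/1259) / r = 0.85824 / 0.064643 ≈ 13.277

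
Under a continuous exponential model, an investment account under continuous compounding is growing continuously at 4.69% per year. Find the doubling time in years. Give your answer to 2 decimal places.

doubling time ≈ 14.78 years

doubling time = ln(2) / |r| = 0.69315 / 0.0469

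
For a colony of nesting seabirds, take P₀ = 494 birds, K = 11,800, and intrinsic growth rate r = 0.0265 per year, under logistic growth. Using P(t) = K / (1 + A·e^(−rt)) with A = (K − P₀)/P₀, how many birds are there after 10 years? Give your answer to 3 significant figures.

A = (11800 − 494)/494 = 22.88664
P(10) = 11800 / (1 + 22.88664·e^(−0.0265·10)) = 11800 / (1 + 22.88664·0.767206)
= 11800 / 18.55877 ≈ 635.82

≈ 636 birds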